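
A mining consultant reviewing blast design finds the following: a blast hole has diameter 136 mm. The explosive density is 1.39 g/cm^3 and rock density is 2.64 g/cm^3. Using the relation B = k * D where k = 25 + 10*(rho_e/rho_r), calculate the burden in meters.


4.1161 m

First, compute k:
rho_e / rho_r = 1.39 / 2.64 = 0.5265151515
k = 25 + 10 * 0.5265151515 = 30.26515152
Then, compute burden:
B = k * D / 1000 = 30.26515152 * 136 / 1000
= 4116.060606 / 1000
= 4.1161 m


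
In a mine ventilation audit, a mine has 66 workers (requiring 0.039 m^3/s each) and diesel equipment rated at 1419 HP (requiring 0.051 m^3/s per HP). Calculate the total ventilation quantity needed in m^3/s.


Airflow for workers:
Q_people = 66 * 0.039 = 2.574 m^3/s
Airflow for diesel equipment:
Q_diesel = 1419 * 0.051 = 72.369 m^3/s
Total ventilation:
Q_total = 2.574 + 72.369
= 74.943 m^3/s

74.943 m^3/s


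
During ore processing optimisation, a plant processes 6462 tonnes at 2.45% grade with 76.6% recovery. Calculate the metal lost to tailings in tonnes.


37.0466 tonnes

Total metal in feed:
= 6462 * 2.45 / 100 = 158.319 tonnes
Metal recovered:
= 158.319 * 76.6 / 100 = 121.272354 tonnes
Metal lost to tailings:
= 158.319 - 121.272354
= 37.0466 tonnes


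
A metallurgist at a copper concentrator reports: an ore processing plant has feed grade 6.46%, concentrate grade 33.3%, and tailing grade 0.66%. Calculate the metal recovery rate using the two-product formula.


Using the two-product formula:
R = 100 * c * (f - t) / (f * (c - t))
Numerator = 100 * 33.3 * (6.46 - 0.66)
= 100 * 33.3 * 5.8
= 19314.0
Denominator = 6.46 * (33.3 - 0.66)
= 6.46 * 32.64
= 210.8544
R = 19314.0 / 210.8544
= 91.5988%

91.5988%


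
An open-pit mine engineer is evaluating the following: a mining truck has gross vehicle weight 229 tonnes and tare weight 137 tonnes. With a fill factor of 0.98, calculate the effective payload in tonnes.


90.16 tonnes

Maximum payload = gross - tare
= 229 - 137 = 92 tonnes
Effective payload = max payload * fill factor
= 92 * 0.98
= 90.16 tonnes


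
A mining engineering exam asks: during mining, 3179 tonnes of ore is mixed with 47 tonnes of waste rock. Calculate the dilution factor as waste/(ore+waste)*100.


1.4569%

Total material = ore + waste
= 3179 + 47 = 3226 tonnes
Dilution = waste / total * 100
= 47 / 3226 * 100
= 0.01456912585 * 100
= 1.4569%


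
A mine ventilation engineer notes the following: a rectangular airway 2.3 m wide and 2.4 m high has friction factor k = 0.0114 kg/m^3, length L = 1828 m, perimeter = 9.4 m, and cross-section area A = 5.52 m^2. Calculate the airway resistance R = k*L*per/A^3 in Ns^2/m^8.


Compute the numerator:
k * L * per = 0.0114 * 1828 * 9.4
= 195.88848
Compute the denominator:
A^3 = 5.52^3 = 168.196608
Resistance:
R = 195.88848 / 168.196608
= 1.1646 Ns^2/m^8

1.1646 Ns^2/m^8


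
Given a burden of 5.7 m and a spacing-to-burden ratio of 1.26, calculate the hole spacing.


Spacing = burden * ratio
= 5.7 * 1.26
= 7.182 m

7.182 m


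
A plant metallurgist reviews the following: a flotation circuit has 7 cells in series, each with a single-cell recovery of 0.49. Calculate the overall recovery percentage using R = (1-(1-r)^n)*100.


Complement of single-cell recovery:
1 - r = 1 - 0.49 = 0.51
Raise to power n:
(1 - r)^7 = 0.51^7 = 0.008974106779
Overall recovery:
R = (1 - 0.008974106779) * 100
= 99.1026%

99.1026%


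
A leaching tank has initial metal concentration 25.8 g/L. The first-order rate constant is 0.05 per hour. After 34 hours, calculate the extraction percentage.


81.7316%

Compute the exponent:
-k * t = -0.05 * 34 = -1.7
Remaining concentration:
C = 25.8 * exp(-1.7)
= 25.8 * 0.1826835241
= 4.713234921 g/L
Extracted = 25.8 - 4.713234921 = 21.08676508 g/L
Extraction % = 21.08676508 / 25.8 * 100
= 81.7316%


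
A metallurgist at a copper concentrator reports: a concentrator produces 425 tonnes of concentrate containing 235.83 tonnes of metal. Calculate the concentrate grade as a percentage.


Grade = (metal in concentrate / concentrate mass) * 100
= (235.83 / 425) * 100
= 0.5548941176 * 100
= 55.4894%

55.4894%


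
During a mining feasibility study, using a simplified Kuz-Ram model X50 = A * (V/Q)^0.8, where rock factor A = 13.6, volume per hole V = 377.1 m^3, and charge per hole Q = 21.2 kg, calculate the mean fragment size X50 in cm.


Compute V/Q:
V/Q = 377.1 / 21.2 = 17.78773585
Raise to the power 0.8:
(V/Q)^0.8 = 17.78773585^0.8 = 10.0022231
Multiply by A:
X50 = 13.6 * 10.0022231
= 136.0302 cm

136.0302 cm


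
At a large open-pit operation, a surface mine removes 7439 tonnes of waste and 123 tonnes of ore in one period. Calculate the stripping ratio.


60.4797

Stripping ratio = waste tonnage / ore tonnage
= 7439 / 123
= 60.4797


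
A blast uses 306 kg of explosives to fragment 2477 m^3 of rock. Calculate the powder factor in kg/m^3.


0.1235 kg/m^3

Powder factor = explosive mass / rock volume
= 306 / 2477
= 0.1235 kg/m^3


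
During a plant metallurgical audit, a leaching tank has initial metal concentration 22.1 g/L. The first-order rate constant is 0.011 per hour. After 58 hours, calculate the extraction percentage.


47.1652%

Compute the exponent:
-k * t = -0.011 * 58 = -0.638
Remaining concentration:
C = 22.1 * exp(-0.638)
= 22.1 * 0.5283480642
= 11.67649222 g/L
Extracted = 22.1 - 11.67649222 = 10.42350778 g/L
Extraction % = 10.42350778 / 22.1 * 100
= 47.1652%


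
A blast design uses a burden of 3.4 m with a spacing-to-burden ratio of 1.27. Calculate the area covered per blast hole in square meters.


First, find the spacing:
Spacing = burden * ratio = 3.4 * 1.27
= 4.318 m
Then, calculate the area:
Area = burden * spacing = 3.4 * 4.318
= 14.6812 m^2

14.6812 m^2


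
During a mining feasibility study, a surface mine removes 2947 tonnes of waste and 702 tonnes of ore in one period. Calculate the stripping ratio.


4.198

Stripping ratio = waste tonnage / ore tonnage
= 2947 / 702
= 4.198


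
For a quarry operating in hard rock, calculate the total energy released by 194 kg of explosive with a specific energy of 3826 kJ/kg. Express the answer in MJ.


742.244 MJ

Energy = mass * specific_energy / 1000
= 194 * 3826 / 1000
= 742244 / 1000
= 742.244 MJ


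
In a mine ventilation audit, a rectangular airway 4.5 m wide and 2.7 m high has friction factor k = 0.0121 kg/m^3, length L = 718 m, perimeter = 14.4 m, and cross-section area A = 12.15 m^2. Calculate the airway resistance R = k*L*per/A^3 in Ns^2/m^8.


0.0697 Ns^2/m^8

Compute the numerator:
k * L * per = 0.0121 * 718 * 14.4
= 125.10432
Compute the denominator:
A^3 = 12.15^3 = 1793.613375
Resistance:
R = 125.10432 / 1793.613375
= 0.0697 Ns^2/m^8


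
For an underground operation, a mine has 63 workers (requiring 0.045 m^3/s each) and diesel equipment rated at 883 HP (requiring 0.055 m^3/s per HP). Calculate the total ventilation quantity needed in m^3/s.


51.4 m^3/s

Airflow for workers:
Q_people = 63 * 0.045 = 2.835 m^3/s
Airflow for diesel equipment:
Q_diesel = 883 * 0.055 = 48.565 m^3/s
Total ventilation:
Q_total = 2.835 + 48.565
= 51.4 m^3/s


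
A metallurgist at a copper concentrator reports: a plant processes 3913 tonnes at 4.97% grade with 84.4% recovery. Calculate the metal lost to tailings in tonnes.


Total metal in feed:
= 3913 * 4.97 / 100 = 194.4761 tonnes
Metal recovered:
= 194.4761 * 84.4 / 100 = 164.1378284 tonnes
Metal lost to tailings:
= 194.4761 - 164.1378284
= 30.3383 tonnes

30.3383 tonnes


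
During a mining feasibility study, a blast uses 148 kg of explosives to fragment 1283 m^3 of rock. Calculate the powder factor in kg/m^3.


Powder factor = explosive mass / rock volume
= 148 / 1283
= 0.1154 kg/m^3

0.1154 kg/m^3


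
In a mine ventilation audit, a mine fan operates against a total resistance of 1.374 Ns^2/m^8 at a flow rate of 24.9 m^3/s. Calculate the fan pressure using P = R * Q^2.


Compute Q^2:
Q^2 = 24.9^2 = 620.01
Compute pressure:
P = R * Q^2 = 1.374 * 620.01
= 851.8937 Pa

851.8937 Pa


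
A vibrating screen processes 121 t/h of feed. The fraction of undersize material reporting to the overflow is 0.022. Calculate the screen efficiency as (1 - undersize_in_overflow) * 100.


Screen efficiency = (1 - fraction of undersize in overflow) * 100
= (1 - 0.022) * 100
= 0.978 * 100
= 97.8%

97.8%


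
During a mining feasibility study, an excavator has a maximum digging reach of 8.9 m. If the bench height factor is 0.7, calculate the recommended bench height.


Bench height = reach * factor
= 8.9 * 0.7
= 6.23 m

6.23 m


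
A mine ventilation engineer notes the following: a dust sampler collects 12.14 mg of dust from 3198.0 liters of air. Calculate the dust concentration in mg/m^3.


3.7961 mg/m^3

Convert liters to m^3: 1 m^3 = 1000 L
Concentration = mass / volume * 1000
= 12.14 / 3198.0 * 1000
= 0.003796122577 * 1000
= 3.7961 mg/m^3


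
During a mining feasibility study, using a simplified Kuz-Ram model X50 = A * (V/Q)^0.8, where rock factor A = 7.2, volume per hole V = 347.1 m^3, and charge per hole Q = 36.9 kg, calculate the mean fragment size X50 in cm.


Compute V/Q:
V/Q = 347.1 / 36.9 = 9.406504065
Raise to the power 0.8:
(V/Q)^0.8 = 9.406504065^0.8 = 6.008175334
Multiply by A:
X50 = 7.2 * 6.008175334
= 43.2589 cm

43.2589 cm


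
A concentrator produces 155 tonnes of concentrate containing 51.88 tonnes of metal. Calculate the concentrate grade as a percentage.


33.471%

Grade = (metal in concentrate / concentrate mass) * 100
= (51.88 / 155) * 100
= 0.3347096774 * 100
= 33.471%


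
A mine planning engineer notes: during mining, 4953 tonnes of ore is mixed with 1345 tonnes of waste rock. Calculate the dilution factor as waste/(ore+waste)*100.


Total material = ore + waste
= 4953 + 1345 = 6298 tonnes
Dilution = waste / total * 100
= 1345 / 6298 * 100
= 0.2135598603 * 100
= 21.356%

21.356%


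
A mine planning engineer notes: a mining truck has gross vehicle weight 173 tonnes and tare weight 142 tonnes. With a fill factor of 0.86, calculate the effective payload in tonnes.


Maximum payload = gross - tare
= 173 - 142 = 31 tonnes
Effective payload = max payload * fill factor
= 31 * 0.86
= 26.66 tonnes

26.66 tonnes


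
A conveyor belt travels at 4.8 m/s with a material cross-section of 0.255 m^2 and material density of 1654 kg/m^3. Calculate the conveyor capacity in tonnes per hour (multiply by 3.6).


7288.1856 t/h

Volumetric flow = speed * area
= 4.8 * 0.255 = 1.224 m^3/s
Mass flow = volumetric * density
= 1.224 * 1654 = 2024.496 kg/s
Convert to t/h: multiply by 3.6
Capacity = 2024.496 * 3.6
= 7288.1856 t/h


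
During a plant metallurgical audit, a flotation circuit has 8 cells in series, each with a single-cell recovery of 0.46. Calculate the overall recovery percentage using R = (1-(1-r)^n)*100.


99.277%

Complement of single-cell recovery:
1 - r = 1 - 0.46 = 0.54
Raise to power n:
(1 - r)^8 = 0.54^8 = 0.007230196134
Overall recovery:
R = (1 - 0.007230196134) * 100
= 99.277%


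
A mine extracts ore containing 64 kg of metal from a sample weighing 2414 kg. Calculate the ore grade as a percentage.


2.6512%

Ore grade = (metal mass / ore mass) * 100
= (64 / 2414) * 100
= 0.02651201326 * 100
= 2.6512%


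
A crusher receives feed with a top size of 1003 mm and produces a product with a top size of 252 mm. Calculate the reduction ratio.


Reduction ratio = feed size / product size
= 1003 / 252
= 3.9802

3.9802


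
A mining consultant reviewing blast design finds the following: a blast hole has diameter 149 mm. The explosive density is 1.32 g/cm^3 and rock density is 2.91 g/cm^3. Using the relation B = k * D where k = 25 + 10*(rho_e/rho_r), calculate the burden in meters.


First, compute k:
rho_e / rho_r = 1.32 / 2.91 = 0.4536082474
k = 25 + 10 * 0.4536082474 = 29.53608247
Then, compute burden:
B = k * D / 1000 = 29.53608247 * 149 / 1000
= 4400.876289 / 1000
= 4.4009 m

4.4009 m


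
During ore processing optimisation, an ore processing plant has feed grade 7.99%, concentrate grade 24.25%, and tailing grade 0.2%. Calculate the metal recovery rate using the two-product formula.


Using the two-product formula:
R = 100 * c * (f - t) / (f * (c - t))
Numerator = 100 * 24.25 * (7.99 - 0.2)
= 100 * 24.25 * 7.79
= 18890.75
Denominator = 7.99 * (24.25 - 0.2)
= 7.99 * 24.05
= 192.1595
R = 18890.75 / 192.1595
= 98.3077%

98.3077%


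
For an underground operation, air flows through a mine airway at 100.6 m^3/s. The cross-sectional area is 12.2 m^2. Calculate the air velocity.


Velocity = flow rate / cross-sectional area
= 100.6 / 12.2
= 8.2459 m/s

8.2459 m/s


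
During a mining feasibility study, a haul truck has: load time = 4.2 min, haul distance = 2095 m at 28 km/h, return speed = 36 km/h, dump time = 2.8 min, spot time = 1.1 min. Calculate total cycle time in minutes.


16.081 min

Convert haul speed to m/min: 28 * 1000/60 = 466.6666667 m/min
Haul time = 2095 / 466.6666667 = 4.489285714 min
Convert return speed to m/min: 36 * 1000/60 = 600 m/min
Return time = 2095 / 600 = 3.491666667 min
Total cycle time:
= 4.2 + 4.489285714 + 2.8 + 3.491666667 + 1.1
= 16.081 min


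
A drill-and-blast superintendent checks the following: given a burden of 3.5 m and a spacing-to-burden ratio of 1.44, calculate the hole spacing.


Spacing = burden * ratio
= 3.5 * 1.44
= 5.04 m

5.04 m


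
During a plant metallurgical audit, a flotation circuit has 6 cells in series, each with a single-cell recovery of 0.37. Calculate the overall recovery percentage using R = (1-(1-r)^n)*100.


93.7476%

Complement of single-cell recovery:
1 - r = 1 - 0.37 = 0.63
Raise to power n:
(1 - r)^6 = 0.63^6 = 0.06252350221
Overall recovery:
R = (1 - 0.06252350221) * 100
= 93.7476%


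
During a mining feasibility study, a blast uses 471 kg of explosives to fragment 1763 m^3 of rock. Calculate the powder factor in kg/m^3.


Powder factor = explosive mass / rock volume
= 471 / 1763
= 0.2672 kg/m^3

0.2672 kg/m^3


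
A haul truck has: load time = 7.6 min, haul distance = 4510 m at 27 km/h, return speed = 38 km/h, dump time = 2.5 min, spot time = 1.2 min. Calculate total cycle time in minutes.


Convert haul speed to m/min: 27 * 1000/60 = 450 m/min
Haul time = 4510 / 450 = 10.02222222 min
Convert return speed to m/min: 38 * 1000/60 = 633.3333333 m/min
Return time = 4510 / 633.3333333 = 7.121052632 min
Total cycle time:
= 7.6 + 10.02222222 + 2.5 + 7.121052632 + 1.2
= 28.4433 min

28.4433 min


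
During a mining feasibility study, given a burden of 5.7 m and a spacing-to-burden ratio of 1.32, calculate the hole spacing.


7.524 m

Spacing = burden * ratio
= 5.7 * 1.32
= 7.524 m


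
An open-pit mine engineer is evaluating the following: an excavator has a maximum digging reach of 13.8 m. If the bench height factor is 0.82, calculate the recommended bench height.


11.316 m

Bench height = reach * factor
= 13.8 * 0.82
= 11.316 m


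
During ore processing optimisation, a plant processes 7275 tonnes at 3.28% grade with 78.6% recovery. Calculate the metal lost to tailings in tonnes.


51.0647 tonnes

Total metal in feed:
= 7275 * 3.28 / 100 = 238.62 tonnes
Metal recovered:
= 238.62 * 78.6 / 100 = 187.55532 tonnes
Metal lost to tailings:
= 238.62 - 187.55532
= 51.0647 tonnes


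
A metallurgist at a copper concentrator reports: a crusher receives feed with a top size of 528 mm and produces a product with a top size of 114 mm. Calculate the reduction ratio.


4.6316

Reduction ratio = feed size / product size
= 528 / 114
= 4.6316


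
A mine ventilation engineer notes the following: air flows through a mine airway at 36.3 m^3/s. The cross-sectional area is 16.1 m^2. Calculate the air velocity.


Velocity = flow rate / cross-sectional area
= 36.3 / 16.1
= 2.2547 m/s

2.2547 m/s


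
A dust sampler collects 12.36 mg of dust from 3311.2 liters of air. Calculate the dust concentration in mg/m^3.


Convert liters to m^3: 1 m^3 = 1000 L
Concentration = mass / volume * 1000
= 12.36 / 3311.2 * 1000
= 0.003732785697 * 1000
= 3.7328 mg/m^3

3.7328 mg/m^3


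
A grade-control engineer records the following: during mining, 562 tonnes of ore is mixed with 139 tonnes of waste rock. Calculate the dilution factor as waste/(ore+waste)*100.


19.8288%

Total material = ore + waste
= 562 + 139 = 701 tonnes
Dilution = waste / total * 100
= 139 / 701 * 100
= 0.1982881598 * 100
= 19.8288%


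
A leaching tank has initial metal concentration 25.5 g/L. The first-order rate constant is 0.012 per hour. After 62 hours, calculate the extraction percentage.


Compute the exponent:
-k * t = -0.012 * 62 = -0.744
Remaining concentration:
C = 25.5 * exp(-0.744)
= 25.5 * 0.4752092717
= 12.11783643 g/L
Extracted = 25.5 - 12.11783643 = 13.38216357 g/L
Extraction % = 13.38216357 / 25.5 * 100
= 52.4791%

52.4791%


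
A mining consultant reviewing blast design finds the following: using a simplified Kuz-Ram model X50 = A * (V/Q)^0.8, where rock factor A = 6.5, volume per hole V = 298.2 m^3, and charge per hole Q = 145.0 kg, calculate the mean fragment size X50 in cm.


Compute V/Q:
V/Q = 298.2 / 145.0 = 2.056551724
Raise to the power 0.8:
(V/Q)^0.8 = 2.056551724^0.8 = 1.780375911
Multiply by A:
X50 = 6.5 * 1.780375911
= 11.5724 cm

11.5724 cm


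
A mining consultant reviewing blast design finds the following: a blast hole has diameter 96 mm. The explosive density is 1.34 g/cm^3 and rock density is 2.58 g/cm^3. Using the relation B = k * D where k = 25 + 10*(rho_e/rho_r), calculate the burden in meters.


2.8986 m

First, compute k:
rho_e / rho_r = 1.34 / 2.58 = 0.519379845
k = 25 + 10 * 0.519379845 = 30.19379845
Then, compute burden:
B = k * D / 1000 = 30.19379845 * 96 / 1000
= 2898.604651 / 1000
= 2.8986 m


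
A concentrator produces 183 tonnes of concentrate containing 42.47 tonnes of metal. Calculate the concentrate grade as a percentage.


Grade = (metal in concentrate / concentrate mass) * 100
= (42.47 / 183) * 100
= 0.2320765027 * 100
= 23.2077%

23.2077%


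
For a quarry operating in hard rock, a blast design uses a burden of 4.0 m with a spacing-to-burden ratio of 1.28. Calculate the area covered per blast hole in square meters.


20.48 m^2

First, find the spacing:
Spacing = burden * ratio = 4.0 * 1.28
= 5.12 m
Then, calculate the area:
Area = burden * spacing = 4.0 * 5.12
= 20.48 m^2


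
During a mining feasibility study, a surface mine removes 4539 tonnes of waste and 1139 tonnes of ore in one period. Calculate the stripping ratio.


Stripping ratio = waste tonnage / ore tonnage
= 4539 / 1139
= 3.9851

3.9851


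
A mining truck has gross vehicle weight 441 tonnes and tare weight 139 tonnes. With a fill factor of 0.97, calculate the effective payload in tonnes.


292.94 tonnes

Maximum payload = gross - tare
= 441 - 139 = 302 tonnes
Effective payload = max payload * fill factor
= 302 * 0.97
= 292.94 tonnes


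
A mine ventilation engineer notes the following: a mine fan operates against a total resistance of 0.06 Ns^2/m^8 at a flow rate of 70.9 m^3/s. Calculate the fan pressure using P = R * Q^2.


301.6086 Pa

Compute Q^2:
Q^2 = 70.9^2 = 5026.81
Compute pressure:
P = R * Q^2 = 0.06 * 5026.81
= 301.6086 Pa


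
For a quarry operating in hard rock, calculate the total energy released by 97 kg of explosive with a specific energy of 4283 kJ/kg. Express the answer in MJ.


415.451 MJ

Energy = mass * specific_energy / 1000
= 97 * 4283 / 1000
= 415451 / 1000
= 415.451 MJ


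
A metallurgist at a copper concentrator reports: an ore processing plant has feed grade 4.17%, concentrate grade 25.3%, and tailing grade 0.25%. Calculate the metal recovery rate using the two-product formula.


Using the two-product formula:
R = 100 * c * (f - t) / (f * (c - t))
Numerator = 100 * 25.3 * (4.17 - 0.25)
= 100 * 25.3 * 3.92
= 9917.6
Denominator = 4.17 * (25.3 - 0.25)
= 4.17 * 25.05
= 104.4585
R = 9917.6 / 104.4585
= 94.943%

94.943%


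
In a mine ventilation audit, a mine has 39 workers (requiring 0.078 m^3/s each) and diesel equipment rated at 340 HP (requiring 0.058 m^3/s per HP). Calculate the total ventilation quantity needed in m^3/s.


Airflow for workers:
Q_people = 39 * 0.078 = 3.042 m^3/s
Airflow for diesel equipment:
Q_diesel = 340 * 0.058 = 19.72 m^3/s
Total ventilation:
Q_total = 3.042 + 19.72
= 22.762 m^3/s

22.762 m^3/s


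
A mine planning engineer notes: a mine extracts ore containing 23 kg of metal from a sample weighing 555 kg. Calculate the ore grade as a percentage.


4.1441%

Ore grade = (metal mass / ore mass) * 100
= (23 / 555) * 100
= 0.04144144144 * 100
= 4.1441%


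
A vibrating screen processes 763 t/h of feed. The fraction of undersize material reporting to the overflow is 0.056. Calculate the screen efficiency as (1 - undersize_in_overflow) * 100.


94.4%

Screen efficiency = (1 - fraction of undersize in overflow) * 100
= (1 - 0.056) * 100
= 0.944 * 100
= 94.4%


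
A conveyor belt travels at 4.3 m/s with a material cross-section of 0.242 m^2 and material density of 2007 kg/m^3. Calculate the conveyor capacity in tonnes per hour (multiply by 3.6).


7518.5431 t/h

Volumetric flow = speed * area
= 4.3 * 0.242 = 1.0406 m^3/s
Mass flow = volumetric * density
= 1.0406 * 2007 = 2088.4842 kg/s
Convert to t/h: multiply by 3.6
Capacity = 2088.4842 * 3.6
= 7518.5431 t/h


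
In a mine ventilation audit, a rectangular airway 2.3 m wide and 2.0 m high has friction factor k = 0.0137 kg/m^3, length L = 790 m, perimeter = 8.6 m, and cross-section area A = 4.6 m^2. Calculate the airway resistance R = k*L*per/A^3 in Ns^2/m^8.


0.9563 Ns^2/m^8

Compute the numerator:
k * L * per = 0.0137 * 790 * 8.6
= 93.0778
Compute the denominator:
A^3 = 4.6^3 = 97.336
Resistance:
R = 93.0778 / 97.336
= 0.9563 Ns^2/m^8


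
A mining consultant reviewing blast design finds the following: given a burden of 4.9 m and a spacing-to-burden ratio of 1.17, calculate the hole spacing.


Spacing = burden * ratio
= 4.9 * 1.17
= 5.733 m

5.733 m


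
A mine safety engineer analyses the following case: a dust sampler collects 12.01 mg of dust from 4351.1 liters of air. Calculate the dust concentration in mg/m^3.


2.7602 mg/m^3

Convert liters to m^3: 1 m^3 = 1000 L
Concentration = mass / volume * 1000
= 12.01 / 4351.1 * 1000
= 0.002760221553 * 1000
= 2.7602 mg/m^3


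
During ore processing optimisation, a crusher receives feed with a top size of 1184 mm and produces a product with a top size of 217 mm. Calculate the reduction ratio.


5.4562

Reduction ratio = feed size / product size
= 1184 / 217
= 5.4562


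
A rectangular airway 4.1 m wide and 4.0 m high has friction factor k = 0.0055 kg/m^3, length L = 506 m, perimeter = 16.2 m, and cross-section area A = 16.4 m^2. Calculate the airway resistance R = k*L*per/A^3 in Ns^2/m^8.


Compute the numerator:
k * L * per = 0.0055 * 506 * 16.2
= 45.0846
Compute the denominator:
A^3 = 16.4^3 = 4410.944
Resistance:
R = 45.0846 / 4410.944
= 0.0102 Ns^2/m^8

0.0102 Ns^2/m^8


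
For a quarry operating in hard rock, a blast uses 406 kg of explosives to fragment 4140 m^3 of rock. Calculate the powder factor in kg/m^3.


0.0981 kg/m^3

Powder factor = explosive mass / rock volume
= 406 / 4140
= 0.0981 kg/m^3


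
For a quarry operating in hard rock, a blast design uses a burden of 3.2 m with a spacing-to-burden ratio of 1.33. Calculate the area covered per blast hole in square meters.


First, find the spacing:
Spacing = burden * ratio = 3.2 * 1.33
= 4.256 m
Then, calculate the area:
Area = burden * spacing = 3.2 * 4.256
= 13.6192 m^2

13.6192 m^2


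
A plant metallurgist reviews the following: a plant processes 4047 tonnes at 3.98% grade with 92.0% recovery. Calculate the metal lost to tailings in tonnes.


Total metal in feed:
= 4047 * 3.98 / 100 = 161.0706 tonnes
Metal recovered:
= 161.0706 * 92.0 / 100 = 148.184952 tonnes
Metal lost to tailings:
= 161.0706 - 148.184952
= 12.8856 tonnes

12.8856 tonnes


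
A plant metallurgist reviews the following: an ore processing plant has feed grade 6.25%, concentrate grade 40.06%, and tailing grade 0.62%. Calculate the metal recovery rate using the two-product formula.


Using the two-product formula:
R = 100 * c * (f - t) / (f * (c - t))
Numerator = 100 * 40.06 * (6.25 - 0.62)
= 100 * 40.06 * 5.63
= 22553.78
Denominator = 6.25 * (40.06 - 0.62)
= 6.25 * 39.44
= 246.5
R = 22553.78 / 246.5
= 91.4961%

91.4961%


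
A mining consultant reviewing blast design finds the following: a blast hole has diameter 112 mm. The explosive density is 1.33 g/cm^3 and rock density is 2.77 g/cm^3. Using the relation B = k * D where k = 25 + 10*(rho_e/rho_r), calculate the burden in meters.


First, compute k:
rho_e / rho_r = 1.33 / 2.77 = 0.4801444043
k = 25 + 10 * 0.4801444043 = 29.80144404
Then, compute burden:
B = k * D / 1000 = 29.80144404 * 112 / 1000
= 3337.761733 / 1000
= 3.3378 m

3.3378 m


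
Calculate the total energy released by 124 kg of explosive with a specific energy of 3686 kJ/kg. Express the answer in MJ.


457.064 MJ

Energy = mass * specific_energy / 1000
= 124 * 3686 / 1000
= 457064 / 1000
= 457.064 MJ


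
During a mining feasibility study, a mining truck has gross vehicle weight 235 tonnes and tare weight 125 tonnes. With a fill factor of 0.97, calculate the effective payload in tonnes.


Maximum payload = gross - tare
= 235 - 125 = 110 tonnes
Effective payload = max payload * fill factor
= 110 * 0.97
= 106.7 tonnes

106.7 tonnes


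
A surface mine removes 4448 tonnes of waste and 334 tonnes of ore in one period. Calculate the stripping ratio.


Stripping ratio = waste tonnage / ore tonnage
= 4448 / 334
= 13.3174

13.3174


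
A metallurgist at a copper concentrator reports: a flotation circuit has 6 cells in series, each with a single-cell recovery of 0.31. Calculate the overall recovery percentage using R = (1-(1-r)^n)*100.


89.2082%

Complement of single-cell recovery:
1 - r = 1 - 0.31 = 0.69
Raise to power n:
(1 - r)^6 = 0.69^6 = 0.1079181631
Overall recovery:
R = (1 - 0.1079181631) * 100
= 89.2082%


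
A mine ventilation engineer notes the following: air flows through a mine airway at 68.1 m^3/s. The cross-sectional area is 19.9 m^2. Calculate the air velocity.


Velocity = flow rate / cross-sectional area
= 68.1 / 19.9
= 3.4221 m/s

3.4221 m/s


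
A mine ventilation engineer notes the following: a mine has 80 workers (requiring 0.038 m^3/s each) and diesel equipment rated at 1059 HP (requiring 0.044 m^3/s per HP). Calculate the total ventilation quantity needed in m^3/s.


49.636 m^3/s

Airflow for workers:
Q_people = 80 * 0.038 = 3.04 m^3/s
Airflow for diesel equipment:
Q_diesel = 1059 * 0.044 = 46.596 m^3/s
Total ventilation:
Q_total = 3.04 + 46.596
= 49.636 m^3/s


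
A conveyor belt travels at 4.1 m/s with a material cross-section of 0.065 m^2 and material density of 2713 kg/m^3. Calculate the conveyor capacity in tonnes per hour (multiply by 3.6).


2602.8522 t/h

Volumetric flow = speed * area
= 4.1 * 0.065 = 0.2665 m^3/s
Mass flow = volumetric * density
= 0.2665 * 2713 = 723.0145 kg/s
Convert to t/h: multiply by 3.6
Capacity = 723.0145 * 3.6
= 2602.8522 t/h


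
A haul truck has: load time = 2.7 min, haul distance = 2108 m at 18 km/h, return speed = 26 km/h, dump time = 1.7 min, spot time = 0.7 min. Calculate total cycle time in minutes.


16.9913 min

Convert haul speed to m/min: 18 * 1000/60 = 300 m/min
Haul time = 2108 / 300 = 7.026666667 min
Convert return speed to m/min: 26 * 1000/60 = 433.3333333 m/min
Return time = 2108 / 433.3333333 = 4.864615385 min
Total cycle time:
= 2.7 + 7.026666667 + 1.7 + 4.864615385 + 0.7
= 16.9913 min


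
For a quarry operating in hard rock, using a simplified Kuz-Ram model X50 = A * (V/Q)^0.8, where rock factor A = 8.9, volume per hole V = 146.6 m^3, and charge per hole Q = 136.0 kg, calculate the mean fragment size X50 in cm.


Compute V/Q:
V/Q = 146.6 / 136.0 = 1.077941176
Raise to the power 0.8:
(V/Q)^0.8 = 1.077941176^0.8 = 1.061881488
Multiply by A:
X50 = 8.9 * 1.061881488
= 9.4507 cm

9.4507 cm


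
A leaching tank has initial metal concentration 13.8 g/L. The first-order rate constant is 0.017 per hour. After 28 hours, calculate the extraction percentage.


Compute the exponent:
-k * t = -0.017 * 28 = -0.476
Remaining concentration:
C = 13.8 * exp(-0.476)
= 13.8 * 0.6212634822
= 8.573436055 g/L
Extracted = 13.8 - 8.573436055 = 5.226563945 g/L
Extraction % = 5.226563945 / 13.8 * 100
= 37.8737%

37.8737%


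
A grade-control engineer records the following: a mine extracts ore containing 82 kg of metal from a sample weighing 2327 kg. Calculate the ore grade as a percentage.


3.5239%

Ore grade = (metal mass / ore mass) * 100
= (82 / 2327) * 100
= 0.03523850451 * 100
= 3.5239%


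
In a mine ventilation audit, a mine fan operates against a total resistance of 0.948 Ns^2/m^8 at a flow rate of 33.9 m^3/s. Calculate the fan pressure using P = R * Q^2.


Compute Q^2:
Q^2 = 33.9^2 = 1149.21
Compute pressure:
P = R * Q^2 = 0.948 * 1149.21
= 1089.4511 Pa

1089.4511 Pa


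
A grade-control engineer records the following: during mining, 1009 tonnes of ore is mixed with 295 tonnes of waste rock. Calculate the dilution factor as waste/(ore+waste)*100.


22.6227%

Total material = ore + waste
= 1009 + 295 = 1304 tonnes
Dilution = waste / total * 100
= 295 / 1304 * 100
= 0.2262269939 * 100
= 22.6227%


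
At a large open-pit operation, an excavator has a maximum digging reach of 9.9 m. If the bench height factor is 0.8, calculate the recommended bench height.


7.92 m

Bench height = reach * factor
= 9.9 * 0.8
= 7.92 m


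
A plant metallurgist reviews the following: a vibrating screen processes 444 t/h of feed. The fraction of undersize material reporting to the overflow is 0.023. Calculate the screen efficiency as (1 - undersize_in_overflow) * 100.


97.7%

Screen efficiency = (1 - fraction of undersize in overflow) * 100
= (1 - 0.023) * 100
= 0.977 * 100
= 97.7%


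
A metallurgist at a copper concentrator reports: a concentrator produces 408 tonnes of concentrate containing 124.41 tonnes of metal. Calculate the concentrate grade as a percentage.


Grade = (metal in concentrate / concentrate mass) * 100
= (124.41 / 408) * 100
= 0.3049264706 * 100
= 30.4926%

30.4926%


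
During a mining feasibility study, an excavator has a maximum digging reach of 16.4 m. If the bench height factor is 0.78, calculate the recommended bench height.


12.792 m

Bench height = reach * factor
= 16.4 * 0.78
= 12.792 m


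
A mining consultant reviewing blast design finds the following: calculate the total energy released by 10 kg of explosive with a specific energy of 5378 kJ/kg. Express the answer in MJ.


Energy = mass * specific_energy / 1000
= 10 * 5378 / 1000
= 53780 / 1000
= 53.78 MJ

53.78 MJ


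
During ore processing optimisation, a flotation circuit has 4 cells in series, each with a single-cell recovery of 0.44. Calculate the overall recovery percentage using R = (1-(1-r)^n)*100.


Complement of single-cell recovery:
1 - r = 1 - 0.44 = 0.56
Raise to power n:
(1 - r)^4 = 0.56^4 = 0.09834496
Overall recovery:
R = (1 - 0.09834496) * 100
= 90.1655%

90.1655%


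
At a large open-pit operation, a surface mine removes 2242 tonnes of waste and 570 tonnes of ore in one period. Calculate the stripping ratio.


Stripping ratio = waste tonnage / ore tonnage
= 2242 / 570
= 3.9333

3.9333


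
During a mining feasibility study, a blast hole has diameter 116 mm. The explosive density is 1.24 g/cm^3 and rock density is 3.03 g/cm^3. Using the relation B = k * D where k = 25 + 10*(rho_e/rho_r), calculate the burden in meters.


3.3747 m

First, compute k:
rho_e / rho_r = 1.24 / 3.03 = 0.4092409241
k = 25 + 10 * 0.4092409241 = 29.09240924
Then, compute burden:
B = k * D / 1000 = 29.09240924 * 116 / 1000
= 3374.719472 / 1000
= 3.3747 m


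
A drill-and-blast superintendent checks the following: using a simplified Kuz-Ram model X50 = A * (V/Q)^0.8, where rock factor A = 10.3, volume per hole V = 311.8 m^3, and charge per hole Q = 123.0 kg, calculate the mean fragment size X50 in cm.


21.6777 cm

Compute V/Q:
V/Q = 311.8 / 123.0 = 2.53495935
Raise to the power 0.8:
(V/Q)^0.8 = 2.53495935^0.8 = 2.104635054
Multiply by A:
X50 = 10.3 * 2.104635054
= 21.6777 cm


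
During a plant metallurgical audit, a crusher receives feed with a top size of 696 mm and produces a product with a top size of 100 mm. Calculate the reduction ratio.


6.96

Reduction ratio = feed size / product size
= 696 / 100
= 6.96


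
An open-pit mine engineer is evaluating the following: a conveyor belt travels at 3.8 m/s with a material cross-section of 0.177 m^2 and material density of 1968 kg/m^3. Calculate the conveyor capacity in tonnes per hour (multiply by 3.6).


4765.2365 t/h

Volumetric flow = speed * area
= 3.8 * 0.177 = 0.6726 m^3/s
Mass flow = volumetric * density
= 0.6726 * 1968 = 1323.6768 kg/s
Convert to t/h: multiply by 3.6
Capacity = 1323.6768 * 3.6
= 4765.2365 t/h


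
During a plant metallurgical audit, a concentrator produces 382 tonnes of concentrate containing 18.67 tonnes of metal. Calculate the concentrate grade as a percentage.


Grade = (metal in concentrate / concentrate mass) * 100
= (18.67 / 382) * 100
= 0.04887434555 * 100
= 4.8874%

4.8874%


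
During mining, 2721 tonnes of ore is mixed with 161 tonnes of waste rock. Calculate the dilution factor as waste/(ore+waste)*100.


Total material = ore + waste
= 2721 + 161 = 2882 tonnes
Dilution = waste / total * 100
= 161 / 2882 * 100
= 0.05586398334 * 100
= 5.5864%

5.5864%


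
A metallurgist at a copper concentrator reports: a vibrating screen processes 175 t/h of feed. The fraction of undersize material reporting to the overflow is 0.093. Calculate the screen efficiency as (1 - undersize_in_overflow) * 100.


90.7%

Screen efficiency = (1 - fraction of undersize in overflow) * 100
= (1 - 0.093) * 100
= 0.907 * 100
= 90.7%


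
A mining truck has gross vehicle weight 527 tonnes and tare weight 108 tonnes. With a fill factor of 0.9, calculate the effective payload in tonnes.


377.1 tonnes

Maximum payload = gross - tare
= 527 - 108 = 419 tonnes
Effective payload = max payload * fill factor
= 419 * 0.9
= 377.1 tonnes


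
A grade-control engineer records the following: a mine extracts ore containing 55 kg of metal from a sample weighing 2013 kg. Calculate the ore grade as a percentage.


2.7322%

Ore grade = (metal mass / ore mass) * 100
= (55 / 2013) * 100
= 0.02732240437 * 100
= 2.7322%


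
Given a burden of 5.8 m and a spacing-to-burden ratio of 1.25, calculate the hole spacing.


7.25 m

Spacing = burden * ratio
= 5.8 * 1.25
= 7.25 m


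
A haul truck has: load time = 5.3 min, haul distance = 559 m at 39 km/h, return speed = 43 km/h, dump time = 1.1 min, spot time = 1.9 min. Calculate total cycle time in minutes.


9.94 min

Convert haul speed to m/min: 39 * 1000/60 = 650 m/min
Haul time = 559 / 650 = 0.86 min
Convert return speed to m/min: 43 * 1000/60 = 716.6666667 m/min
Return time = 559 / 716.6666667 = 0.78 min
Total cycle time:
= 5.3 + 0.86 + 1.1 + 0.78 + 1.9
= 9.94 min


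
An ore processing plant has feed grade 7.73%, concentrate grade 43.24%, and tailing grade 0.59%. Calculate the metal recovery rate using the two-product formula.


Using the two-product formula:
R = 100 * c * (f - t) / (f * (c - t))
Numerator = 100 * 43.24 * (7.73 - 0.59)
= 100 * 43.24 * 7.14
= 30873.36
Denominator = 7.73 * (43.24 - 0.59)
= 7.73 * 42.65
= 329.6845
R = 30873.36 / 329.6845
= 93.6452%

93.6452%


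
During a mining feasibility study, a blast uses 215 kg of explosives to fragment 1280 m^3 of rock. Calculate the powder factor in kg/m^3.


0.168 kg/m^3

Powder factor = explosive mass / rock volume
= 215 / 1280
= 0.168 kg/m^3


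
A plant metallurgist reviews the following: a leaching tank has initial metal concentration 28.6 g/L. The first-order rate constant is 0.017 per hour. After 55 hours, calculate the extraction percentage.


60.7414%

Compute the exponent:
-k * t = -0.017 * 55 = -0.935
Remaining concentration:
C = 28.6 * exp(-0.935)
= 28.6 * 0.3925858655
= 11.22795575 g/L
Extracted = 28.6 - 11.22795575 = 17.37204425 g/L
Extraction % = 17.37204425 / 28.6 * 100
= 60.7414%


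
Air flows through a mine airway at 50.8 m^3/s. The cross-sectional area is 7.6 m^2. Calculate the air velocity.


Velocity = flow rate / cross-sectional area
= 50.8 / 7.6
= 6.6842 m/s

6.6842 m/s


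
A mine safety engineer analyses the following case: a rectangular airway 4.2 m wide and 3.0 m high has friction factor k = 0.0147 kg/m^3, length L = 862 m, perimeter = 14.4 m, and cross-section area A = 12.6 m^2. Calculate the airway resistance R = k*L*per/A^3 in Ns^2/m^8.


0.0912 Ns^2/m^8

Compute the numerator:
k * L * per = 0.0147 * 862 * 14.4
= 182.46816
Compute the denominator:
A^3 = 12.6^3 = 2000.376
Resistance:
R = 182.46816 / 2000.376
= 0.0912 Ns^2/m^8


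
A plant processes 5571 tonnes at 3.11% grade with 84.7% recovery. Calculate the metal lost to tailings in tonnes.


26.5085 tonnes

Total metal in feed:
= 5571 * 3.11 / 100 = 173.2581 tonnes
Metal recovered:
= 173.2581 * 84.7 / 100 = 146.7496107 tonnes
Metal lost to tailings:
= 173.2581 - 146.7496107
= 26.5085 tonnes


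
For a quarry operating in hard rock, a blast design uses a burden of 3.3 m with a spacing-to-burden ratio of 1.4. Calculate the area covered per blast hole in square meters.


First, find the spacing:
Spacing = burden * ratio = 3.3 * 1.4
= 4.62 m
Then, calculate the area:
Area = burden * spacing = 3.3 * 4.62
= 15.246 m^2

15.246 m^2


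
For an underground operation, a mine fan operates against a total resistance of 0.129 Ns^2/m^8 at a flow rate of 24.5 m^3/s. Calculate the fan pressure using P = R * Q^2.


77.4323 Pa

Compute Q^2:
Q^2 = 24.5^2 = 600.25
Compute pressure:
P = R * Q^2 = 0.129 * 600.25
= 77.4323 Pa


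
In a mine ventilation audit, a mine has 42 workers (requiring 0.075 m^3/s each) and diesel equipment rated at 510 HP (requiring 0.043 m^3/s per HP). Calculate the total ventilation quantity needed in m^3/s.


25.08 m^3/s

Airflow for workers:
Q_people = 42 * 0.075 = 3.15 m^3/s
Airflow for diesel equipment:
Q_diesel = 510 * 0.043 = 21.93 m^3/s
Total ventilation:
Q_total = 3.15 + 21.93
= 25.08 m^3/s


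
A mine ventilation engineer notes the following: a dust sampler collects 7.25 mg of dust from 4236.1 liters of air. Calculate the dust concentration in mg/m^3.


1.7115 mg/m^3

Convert liters to m^3: 1 m^3 = 1000 L
Concentration = mass / volume * 1000
= 7.25 / 4236.1 * 1000
= 0.001711479899 * 1000
= 1.7115 mg/m^3


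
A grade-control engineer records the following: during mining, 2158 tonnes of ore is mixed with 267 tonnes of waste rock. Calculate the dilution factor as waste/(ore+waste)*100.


11.0103%

Total material = ore + waste
= 2158 + 267 = 2425 tonnes
Dilution = waste / total * 100
= 267 / 2425 * 100
= 0.1101030928 * 100
= 11.0103%


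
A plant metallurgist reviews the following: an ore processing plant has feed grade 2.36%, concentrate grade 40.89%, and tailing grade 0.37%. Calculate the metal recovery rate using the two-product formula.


85.092%

Using the two-product formula:
R = 100 * c * (f - t) / (f * (c - t))
Numerator = 100 * 40.89 * (2.36 - 0.37)
= 100 * 40.89 * 1.99
= 8137.11
Denominator = 2.36 * (40.89 - 0.37)
= 2.36 * 40.52
= 95.6272
R = 8137.11 / 95.6272
= 85.092%


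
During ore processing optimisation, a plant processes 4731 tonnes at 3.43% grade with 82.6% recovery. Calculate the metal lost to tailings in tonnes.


Total metal in feed:
= 4731 * 3.43 / 100 = 162.2733 tonnes
Metal recovered:
= 162.2733 * 82.6 / 100 = 134.0377458 tonnes
Metal lost to tailings:
= 162.2733 - 134.0377458
= 28.2356 tonnes

28.2356 tonnes


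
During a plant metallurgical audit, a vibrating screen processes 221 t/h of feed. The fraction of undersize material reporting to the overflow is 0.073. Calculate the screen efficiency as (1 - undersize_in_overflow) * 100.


92.7%

Screen efficiency = (1 - fraction of undersize in overflow) * 100
= (1 - 0.073) * 100
= 0.927 * 100
= 92.7%
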